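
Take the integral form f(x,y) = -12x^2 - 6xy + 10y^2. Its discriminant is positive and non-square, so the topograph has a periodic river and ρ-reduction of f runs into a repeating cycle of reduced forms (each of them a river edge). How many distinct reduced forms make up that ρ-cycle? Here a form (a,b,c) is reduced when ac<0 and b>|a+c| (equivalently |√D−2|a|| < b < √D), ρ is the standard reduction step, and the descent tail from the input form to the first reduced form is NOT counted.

D = 516, ⌊√D⌋ = 22
descent: ρ → (10,6,-12)  [lands on river]
river: ρ → (-12,18,4)
river: ρ → (4,22,-2)
river: ρ → (-2,22,4)
river: ρ → (4,18,-12)
river: ρ → (-12,6,10)
river: ρ → (10,14,-8)
river: ρ → (-8,18,6)
river: ρ → (6,18,-8)
river: ρ → (-8,14,10)
ρ-cycle length = 10 (tail of 1 descent step not counted)

10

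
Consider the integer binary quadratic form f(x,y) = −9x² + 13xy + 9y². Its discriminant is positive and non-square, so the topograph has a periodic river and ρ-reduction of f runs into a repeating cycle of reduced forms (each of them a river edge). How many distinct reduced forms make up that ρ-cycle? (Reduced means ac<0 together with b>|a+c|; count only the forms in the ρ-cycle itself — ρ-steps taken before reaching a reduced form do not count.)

D = 493, ⌊√D⌋ = 22
river: ρ → (9,5,-13)
river: ρ → (-13,21,1)
river: ρ → (1,21,-13)
river: ρ → (-13,5,9)
river: ρ → (9,13,-9)
river: ρ → (-9,5,13)
river: ρ → (13,21,-1)
river: ρ → (-1,21,13)
river: ρ → (13,5,-9)
river: ρ → (-9,13,9)
ρ-cycle length = 10 (tail of 0 descent steps not counted)

10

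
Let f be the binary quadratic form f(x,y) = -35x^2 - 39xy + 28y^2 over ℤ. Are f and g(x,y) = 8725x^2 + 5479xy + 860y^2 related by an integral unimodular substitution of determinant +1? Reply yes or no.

D₁ = 5441, D₂ = 5441
river cycle of f (length 130): (28, 39, -35), (-35, 31, 32), (32, 33, -34), (-34, 35, 31), (31, 27, -38), (-38, 49, 20), (20, 71, -5), (-5, 69, 34), (34, 67, -7), (-7, 73, 4), … (120 more)
river cycle of g (length 130): (28, 39, -35), (-35, 31, 32), (32, 33, -34), (-34, 35, 31), (31, 27, -38), (-38, 49, 20), (20, 71, -5), (-5, 69, 34), (34, 67, -7), (-7, 73, 4), … (120 more)
cycles coincide ⇒ equivalent

yes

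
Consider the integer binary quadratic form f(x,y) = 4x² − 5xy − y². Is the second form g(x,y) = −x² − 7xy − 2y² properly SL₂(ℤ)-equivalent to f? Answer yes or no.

D₁ = 41, D₂ = 41
river cycle of f (length 10): (-1, 5, 4), (4, 3, -2), (-2, 5, 2), (2, 3, -4), (-4, 5, 1), (1, 5, -4), (-4, 3, 2), (2, 5, -2), (-2, 3, 4), (4, 5, -1)
river cycle of g (length 10): (-2, 3, 4), (4, 5, -1), (-1, 5, 4), (4, 3, -2), (-2, 5, 2), (2, 3, -4), (-4, 5, 1), (1, 5, -4), (-4, 3, 2), (2, 5, -2)
cycles coincide ⇒ equivalent

yes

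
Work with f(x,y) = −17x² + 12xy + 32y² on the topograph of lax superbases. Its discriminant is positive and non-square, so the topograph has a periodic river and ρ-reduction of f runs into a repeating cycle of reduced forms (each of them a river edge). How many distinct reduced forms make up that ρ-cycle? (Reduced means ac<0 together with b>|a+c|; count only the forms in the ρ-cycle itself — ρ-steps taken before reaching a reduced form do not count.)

D = 2320, ⌊√D⌋ = 48
descent: ρ → (32,-12,-17)
descent: ρ → (-17,46,3)  [lands on river]
river: ρ → (3,44,-32)
river: ρ → (-32,20,15)
river: ρ → (15,40,-12)
river: ρ → (-12,32,27)
river: ρ → (27,22,-17)
ρ-cycle length = 6 (tail of 2 descent steps not counted)

6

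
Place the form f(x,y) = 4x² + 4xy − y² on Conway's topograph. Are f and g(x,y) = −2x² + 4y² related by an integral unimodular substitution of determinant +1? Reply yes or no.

D₁ = 32, D₂ = 32
river cycle of f (length 2): (-1, 4, 4), (4, 4, -1)
river cycle of g (length 2): (-2, 4, 2), (2, 4, -2)
cycles differ ⇒ inequivalent

no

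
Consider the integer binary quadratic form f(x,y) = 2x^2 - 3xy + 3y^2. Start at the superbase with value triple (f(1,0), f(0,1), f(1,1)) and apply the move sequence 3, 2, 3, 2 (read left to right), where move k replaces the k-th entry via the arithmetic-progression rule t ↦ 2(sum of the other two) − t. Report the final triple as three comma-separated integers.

start (2,3,2) = (f(1,0),f(0,1),f(1,1))
replace slot 3: 2·(2+3) − 2 = 8 → (2,3,8)
replace slot 2: 2·(2+8) − 3 = 17 → (2,17,8)
replace slot 3: 2·(2+17) − 8 = 30 → (2,17,30)
replace slot 2: 2·(2+30) − 17 = 47 → (2,47,30)

2,47,30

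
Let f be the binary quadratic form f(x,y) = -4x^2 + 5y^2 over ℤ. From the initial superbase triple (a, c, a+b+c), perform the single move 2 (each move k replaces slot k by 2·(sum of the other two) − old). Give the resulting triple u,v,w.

start (-4,5,1) = (f(1,0),f(0,1),f(1,1))
replace slot 2: 2·((-4)+1) − 5 = -11 → (-4,-11,1)

-4,-11,1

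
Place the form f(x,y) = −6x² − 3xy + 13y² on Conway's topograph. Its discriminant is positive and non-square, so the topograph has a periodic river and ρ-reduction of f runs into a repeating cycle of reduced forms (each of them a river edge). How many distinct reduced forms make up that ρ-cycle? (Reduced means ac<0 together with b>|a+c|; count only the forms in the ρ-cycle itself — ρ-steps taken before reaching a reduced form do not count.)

D = 321, ⌊√D⌋ = 17
descent: ρ → (13,3,-6)
descent: ρ → (-6,9,10)  [lands on river]
river: ρ → (10,11,-5)
river: ρ → (-5,9,12)
river: ρ → (12,15,-2)
river: ρ → (-2,17,4)
river: ρ → (4,15,-6)
ρ-cycle length = 6 (tail of 2 descent steps not counted)

6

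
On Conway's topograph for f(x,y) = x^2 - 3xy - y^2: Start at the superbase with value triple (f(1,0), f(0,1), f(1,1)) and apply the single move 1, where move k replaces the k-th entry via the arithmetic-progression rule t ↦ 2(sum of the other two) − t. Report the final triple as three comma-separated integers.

start (1,-1,-3) = (f(1,0),f(0,1),f(1,1))
replace slot 1: 2·((-1)+(-3)) − 1 = -9 → (-9,-1,-3)

-9,-1,-3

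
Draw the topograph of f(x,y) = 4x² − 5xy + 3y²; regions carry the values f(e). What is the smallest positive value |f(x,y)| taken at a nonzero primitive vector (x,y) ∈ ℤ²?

translate: b→3 (≡-5 mod 8), so (4,-5,3)→(4,3,2)
flip: (4,3,2)→(2,-3,4)
translate: b→1 (≡-3 mod 4), so (2,-3,4)→(2,1,3)
reduced (well bottom): (2,1,3) with a≤c, −a<b≤a
well minimum = a = 2

2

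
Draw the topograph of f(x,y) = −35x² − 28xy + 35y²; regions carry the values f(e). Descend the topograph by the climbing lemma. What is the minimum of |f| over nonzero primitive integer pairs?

descent: ρ → (35,28,-35)  [lands on river]
river: ρ → (-35,42,28)
river: ρ → (28,70,-7)
river: ρ → (-7,70,28)
river: ρ → (28,42,-35)
river: ρ → (-35,28,35)
river: ρ → (35,42,-28)
river: ρ → (-28,70,7)
river: ρ → (7,70,-28)
river: ρ → (-28,42,35)
closes: descent 1, river 10
min |a| on river = 7

7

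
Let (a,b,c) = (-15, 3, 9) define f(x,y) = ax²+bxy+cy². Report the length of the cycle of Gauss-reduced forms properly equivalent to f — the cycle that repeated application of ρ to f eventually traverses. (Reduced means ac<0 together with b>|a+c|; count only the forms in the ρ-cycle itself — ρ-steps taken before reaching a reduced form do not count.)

D = 549, ⌊√D⌋ = 23
descent: ρ → (9,15,-9)  [lands on river]
river: ρ → (-9,21,3)
river: ρ → (3,21,-9)
river: ρ → (-9,15,9)
river: ρ → (9,21,-3)
river: ρ → (-3,21,9)
ρ-cycle length = 6 (tail of 1 descent step not counted)

6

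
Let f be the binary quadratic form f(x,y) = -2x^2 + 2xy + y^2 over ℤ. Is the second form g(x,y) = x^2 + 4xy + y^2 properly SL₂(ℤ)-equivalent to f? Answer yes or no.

D₁ = 12, D₂ = 12
river cycle of f (length 2): (1, 2, -2), (-2, 2, 1)
river cycle of g (length 2): (1, 2, -2), (-2, 2, 1)
cycles coincide ⇒ equivalent

yes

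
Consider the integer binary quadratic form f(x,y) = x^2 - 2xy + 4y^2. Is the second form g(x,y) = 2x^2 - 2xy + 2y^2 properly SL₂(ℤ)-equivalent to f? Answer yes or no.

D₁ = -12, D₂ = -12
f: translate: b→0 (≡-2 mod 2), so (1,-2,4)→(1,0,3)
f: reduced (well bottom): (1,0,3) with a≤c, −a<b≤a
g: translate: b→2 (≡-2 mod 4), so (2,-2,2)→(2,2,2)
g: reduced (well bottom): (2,2,2) with a≤c, −a<b≤a
reduced forms (1, 0, 3) vs (2, 2, 2) ⇒ inequivalent

no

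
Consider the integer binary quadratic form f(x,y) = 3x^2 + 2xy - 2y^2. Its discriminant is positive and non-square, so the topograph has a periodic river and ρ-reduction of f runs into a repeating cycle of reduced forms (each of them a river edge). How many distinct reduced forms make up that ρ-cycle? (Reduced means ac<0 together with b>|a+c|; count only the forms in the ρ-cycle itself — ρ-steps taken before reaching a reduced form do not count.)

D = 28, ⌊√D⌋ = 5
river: ρ → (-2,2,3)
river: ρ → (3,4,-1)
river: ρ → (-1,4,3)
river: ρ → (3,2,-2)
ρ-cycle length = 4 (tail of 0 descent steps not counted)

4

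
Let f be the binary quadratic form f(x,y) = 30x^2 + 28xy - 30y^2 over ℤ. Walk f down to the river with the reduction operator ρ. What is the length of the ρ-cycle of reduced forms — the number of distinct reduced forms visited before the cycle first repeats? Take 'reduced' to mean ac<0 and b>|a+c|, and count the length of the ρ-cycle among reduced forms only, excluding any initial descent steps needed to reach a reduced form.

D = 4384, ⌊√D⌋ = 66
river: ρ → (-30,32,28)
river: ρ → (28,24,-34)
river: ρ → (-34,44,18)
river: ρ → (18,64,-4)
river: ρ → (-4,64,18)
river: ρ → (18,44,-34)
river: ρ → (-34,24,28)
river: ρ → (28,32,-30)
river: ρ → (-30,28,30)
river: ρ → (30,32,-28)
river: ρ → (-28,24,34)
river: ρ → (34,44,-18)
river: ρ → (-18,64,4)
river: ρ → (4,64,-18)
river: ρ → (-18,44,34)
river: ρ → (34,24,-28)
river: ρ → (-28,32,30)
river: ρ → (30,28,-30)
ρ-cycle length = 18 (tail of 0 descent steps not counted)

18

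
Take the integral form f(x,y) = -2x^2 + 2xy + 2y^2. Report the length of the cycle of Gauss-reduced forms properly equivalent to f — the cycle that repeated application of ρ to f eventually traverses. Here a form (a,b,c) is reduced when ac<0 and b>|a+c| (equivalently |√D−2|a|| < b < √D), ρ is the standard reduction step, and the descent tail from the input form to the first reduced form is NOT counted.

D = 20, ⌊√D⌋ = 4
river: ρ → (2,2,-2)
river: ρ → (-2,2,2)
ρ-cycle length = 2 (tail of 0 descent steps not counted)

2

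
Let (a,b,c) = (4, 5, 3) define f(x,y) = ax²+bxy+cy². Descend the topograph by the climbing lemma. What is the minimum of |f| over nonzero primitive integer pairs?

translate: b→-3 (≡5 mod 8), so (4,5,3)→(4,-3,2)
flip: (4,-3,2)→(2,3,4)
translate: b→-1 (≡3 mod 4), so (2,3,4)→(2,-1,3)
reduced (well bottom): (2,-1,3) with a≤c, −a<b≤a
well minimum = a = 2

2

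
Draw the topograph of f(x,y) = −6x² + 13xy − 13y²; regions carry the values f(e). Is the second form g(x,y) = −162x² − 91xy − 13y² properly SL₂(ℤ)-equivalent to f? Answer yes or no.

D₁ = -143, D₂ = -143
f is negative-definite; reduce −f:
−f: translate: b→-1 (≡-13 mod 12), so (6,-13,13)→(6,-1,6)
−f: flip: (6,-1,6)→(6,1,6)
−f: reduced (well bottom): (6,1,6) with a≤c, −a<b≤a
flip sign back: reduced form of f is (-6,-1,-6)
g is negative-definite; reduce −g:
−g: flip: (162,91,13)→(13,-91,162)
−g: translate: b→13 (≡-91 mod 26), so (13,-91,162)→(13,13,6)
−g: flip: (13,13,6)→(6,-13,13)
−g: translate: b→-1 (≡-13 mod 12), so (6,-13,13)→(6,-1,6)
−g: flip: (6,-1,6)→(6,1,6)
−g: reduced (well bottom): (6,1,6) with a≤c, −a<b≤a
flip sign back: reduced form of g is (-6,-1,-6)
reduced forms (-6, -1, -6) vs (-6, -1, -6) ⇒ equivalent

yes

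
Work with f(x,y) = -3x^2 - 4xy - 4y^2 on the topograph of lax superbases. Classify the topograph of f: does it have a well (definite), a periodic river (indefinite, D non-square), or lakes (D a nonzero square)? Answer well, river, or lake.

D = b²−4ac = (-4)² − 4·(-3)·(-4) = -32
D < 0 ⇒ definite ⇒ every region one sign ⇒ single well

well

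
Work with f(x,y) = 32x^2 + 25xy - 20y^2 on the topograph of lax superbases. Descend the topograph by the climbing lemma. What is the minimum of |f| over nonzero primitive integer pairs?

river: ρ → (-20,55,2)
river: ρ → (2,53,-47)
river: ρ → (-47,41,8)
river: ρ → (8,55,-5)
river: ρ → (-5,55,8)
river: ρ → (8,41,-47)
river: ρ → (-47,53,2)
river: ρ → (2,55,-20)
river: ρ → (-20,25,32)
river: ρ → (32,39,-13)
river: ρ → (-13,39,32)
river: ρ → (32,25,-20)
closes: descent 0, river 12
min |a| on river = 2

2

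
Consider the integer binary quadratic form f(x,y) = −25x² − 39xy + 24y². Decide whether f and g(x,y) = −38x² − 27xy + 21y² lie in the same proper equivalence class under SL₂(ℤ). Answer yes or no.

D₁ = 3921, D₂ = 3921
river cycle of f (length 76): (24, 39, -25), (-25, 61, 2), (2, 59, -55), (-55, 51, 6), (6, 57, -28), (-28, 55, 8), (8, 57, -21), (-21, 27, 38), (38, 49, -10), (-10, 51, 33), … (66 more)
river cycle of g (length 76): (21, 27, -38), (-38, 49, 10), (10, 51, -33), (-33, 15, 28), (28, 41, -20), (-20, 39, 30), (30, 21, -29), (-29, 37, 22), (22, 51, -15), (-15, 39, 40), … (66 more)
cycles differ ⇒ inequivalent

no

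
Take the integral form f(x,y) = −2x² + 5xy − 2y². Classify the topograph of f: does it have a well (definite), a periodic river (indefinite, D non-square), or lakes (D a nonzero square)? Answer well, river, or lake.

D = b²−4ac = 5² − 4·(-2)·(-2) = 9
D = 3² is a perfect square ⇒ form factors over ℤ ⇒ lakes

lake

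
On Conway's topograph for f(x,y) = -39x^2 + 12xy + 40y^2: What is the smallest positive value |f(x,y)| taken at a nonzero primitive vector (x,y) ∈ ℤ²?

river: ρ → (40,68,-11)
river: ρ → (-11,64,52)
river: ρ → (52,40,-23)
river: ρ → (-23,52,40)
river: ρ → (40,28,-35)
river: ρ → (-35,42,33)
river: ρ → (33,24,-44)
river: ρ → (-44,64,13)
river: ρ → (13,66,-39)
river: ρ → (-39,12,40)
closes: descent 0, river 10
min |a| on river = 11

11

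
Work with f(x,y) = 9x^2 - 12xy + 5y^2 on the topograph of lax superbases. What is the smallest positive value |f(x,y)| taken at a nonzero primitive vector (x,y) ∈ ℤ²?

translate: b→6 (≡-12 mod 18), so (9,-12,5)→(9,6,2)
flip: (9,6,2)→(2,-6,9)
translate: b→2 (≡-6 mod 4), so (2,-6,9)→(2,2,5)
reduced (well bottom): (2,2,5) with a≤c, −a<b≤a
well minimum = a = 2

2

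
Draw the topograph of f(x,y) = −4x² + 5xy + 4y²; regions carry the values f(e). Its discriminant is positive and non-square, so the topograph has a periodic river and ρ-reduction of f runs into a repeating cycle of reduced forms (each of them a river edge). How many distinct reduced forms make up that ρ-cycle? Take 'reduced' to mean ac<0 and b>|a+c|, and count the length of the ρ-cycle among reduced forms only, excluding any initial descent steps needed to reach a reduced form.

D = 89, ⌊√D⌋ = 9
river: ρ → (4,3,-5)
river: ρ → (-5,7,2)
river: ρ → (2,9,-1)
river: ρ → (-1,9,2)
river: ρ → (2,7,-5)
river: ρ → (-5,3,4)
river: ρ → (4,5,-4)
river: ρ → (-4,3,5)
river: ρ → (5,7,-2)
river: ρ → (-2,9,1)
river: ρ → (1,9,-2)
river: ρ → (-2,7,5)
river: ρ → (5,3,-4)
river: ρ → (-4,5,4)
ρ-cycle length = 14 (tail of 0 descent steps not counted)

14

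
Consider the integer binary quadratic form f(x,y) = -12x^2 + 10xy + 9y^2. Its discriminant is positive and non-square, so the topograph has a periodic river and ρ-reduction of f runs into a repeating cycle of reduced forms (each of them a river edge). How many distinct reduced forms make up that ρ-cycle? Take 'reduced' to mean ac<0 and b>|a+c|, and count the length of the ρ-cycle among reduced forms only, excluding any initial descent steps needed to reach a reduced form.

D = 532, ⌊√D⌋ = 23
river: ρ → (9,8,-13)
river: ρ → (-13,18,4)
river: ρ → (4,22,-3)
river: ρ → (-3,20,11)
river: ρ → (11,2,-12)
river: ρ → (-12,22,1)
river: ρ → (1,22,-12)
river: ρ → (-12,2,11)
river: ρ → (11,20,-3)
river: ρ → (-3,22,4)
river: ρ → (4,18,-13)
river: ρ → (-13,8,9)
river: ρ → (9,10,-12)
river: ρ → (-12,14,7)
river: ρ → (7,14,-12)
river: ρ → (-12,10,9)
ρ-cycle length = 16 (tail of 0 descent steps not counted)

16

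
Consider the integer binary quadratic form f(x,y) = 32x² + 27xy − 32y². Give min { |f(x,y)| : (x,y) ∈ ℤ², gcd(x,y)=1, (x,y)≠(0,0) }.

river: ρ → (-32,37,27)
river: ρ → (27,17,-42)
river: ρ → (-42,67,2)
river: ρ → (2,69,-8)
river: ρ → (-8,59,42)
river: ρ → (42,25,-25)
river: ρ → (-25,25,42)
river: ρ → (42,59,-8)
river: ρ → (-8,69,2)
river: ρ → (2,67,-42)
river: ρ → (-42,17,27)
river: ρ → (27,37,-32)
river: ρ → (-32,27,32)
river: ρ → (32,37,-27)
river: ρ → (-27,17,42)
river: ρ → (42,67,-2)
river: ρ → (-2,69,8)
river: ρ → (8,59,-42)
river: ρ → (-42,25,25)
river: ρ → (25,25,-42)
river: ρ → (-42,59,8)
river: ρ → (8,69,-2)
river: ρ → (-2,67,42)
river: ρ → (42,17,-27)
river: ρ → (-27,37,32)
river: ρ → (32,27,-32)
closes: descent 0, river 26
min |a| on river = 2

2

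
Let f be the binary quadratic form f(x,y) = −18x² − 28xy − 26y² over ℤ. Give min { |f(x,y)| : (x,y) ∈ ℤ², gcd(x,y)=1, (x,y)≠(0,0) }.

translate: b→-8 (≡28 mod 36), so (18,28,26)→(18,-8,16)
flip: (18,-8,16)→(16,8,18)
reduced (well bottom): (16,8,18) with a≤c, −a<b≤a
well minimum |f| = |-16| = 16 (negative-definite)

16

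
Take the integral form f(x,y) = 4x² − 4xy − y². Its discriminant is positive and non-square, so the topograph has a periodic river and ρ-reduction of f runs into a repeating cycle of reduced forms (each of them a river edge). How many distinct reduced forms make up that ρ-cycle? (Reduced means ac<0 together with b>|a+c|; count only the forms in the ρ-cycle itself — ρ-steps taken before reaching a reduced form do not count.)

D = 32, ⌊√D⌋ = 5
descent: ρ → (-1,4,4)  [lands on river]
river: ρ → (4,4,-1)
ρ-cycle length = 2 (tail of 1 descent step not counted)

2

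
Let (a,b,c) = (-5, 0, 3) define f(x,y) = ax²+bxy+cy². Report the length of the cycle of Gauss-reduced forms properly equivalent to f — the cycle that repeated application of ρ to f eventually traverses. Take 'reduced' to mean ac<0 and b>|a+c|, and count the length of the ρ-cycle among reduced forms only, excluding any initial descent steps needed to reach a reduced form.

D = 60, ⌊√D⌋ = 7
descent: ρ → (3,6,-2)  [lands on river]
river: ρ → (-2,6,3)
ρ-cycle length = 2 (tail of 1 descent step not counted)

2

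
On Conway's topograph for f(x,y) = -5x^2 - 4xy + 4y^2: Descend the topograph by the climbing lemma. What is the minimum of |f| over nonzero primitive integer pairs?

descent: ρ → (4,4,-5)  [lands on river]
river: ρ → (-5,6,3)
river: ρ → (3,6,-5)
river: ρ → (-5,4,4)
closes: descent 1, river 4
min |a| on river = 3

3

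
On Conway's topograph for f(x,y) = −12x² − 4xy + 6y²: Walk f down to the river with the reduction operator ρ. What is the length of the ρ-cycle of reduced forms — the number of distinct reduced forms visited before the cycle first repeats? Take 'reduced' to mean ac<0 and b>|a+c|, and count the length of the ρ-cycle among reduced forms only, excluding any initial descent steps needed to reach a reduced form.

D = 304, ⌊√D⌋ = 17
descent: ρ → (6,16,-2)  [lands on river]
river: ρ → (-2,16,6)
river: ρ → (6,8,-10)
river: ρ → (-10,12,4)
river: ρ → (4,12,-10)
river: ρ → (-10,8,6)
ρ-cycle length = 6 (tail of 1 descent step not counted)

6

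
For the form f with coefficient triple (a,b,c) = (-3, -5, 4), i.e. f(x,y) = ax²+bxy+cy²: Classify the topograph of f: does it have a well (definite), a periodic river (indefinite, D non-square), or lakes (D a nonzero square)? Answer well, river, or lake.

D = b²−4ac = (-5)² − 4·(-3)·4 = 73
D > 0 non-square ⇒ indefinite ⇒ periodic river

river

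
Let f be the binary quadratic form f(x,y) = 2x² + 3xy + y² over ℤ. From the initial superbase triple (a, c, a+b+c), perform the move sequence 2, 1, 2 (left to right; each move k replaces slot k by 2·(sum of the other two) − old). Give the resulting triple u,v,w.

start (2,1,6) = (f(1,0),f(0,1),f(1,1))
replace slot 2: 2·(2+6) − 1 = 15 → (2,15,6)
replace slot 1: 2·(15+6) − 2 = 40 → (40,15,6)
replace slot 2: 2·(40+6) − 15 = 77 → (40,77,6)

40,77,6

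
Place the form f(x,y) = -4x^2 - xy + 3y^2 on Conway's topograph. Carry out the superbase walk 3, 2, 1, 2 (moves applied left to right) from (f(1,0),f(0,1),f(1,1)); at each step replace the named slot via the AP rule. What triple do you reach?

start (-4,3,-2) = (f(1,0),f(0,1),f(1,1))
replace slot 3: 2·((-4)+3) − (-2) = 0 → (-4,3,0)
replace slot 2: 2·((-4)+0) − 3 = -11 → (-4,-11,0)
replace slot 1: 2·((-11)+0) − (-4) = -18 → (-18,-11,0)
replace slot 2: 2·((-18)+0) − (-11) = -25 → (-18,-25,0)

-18,-25,0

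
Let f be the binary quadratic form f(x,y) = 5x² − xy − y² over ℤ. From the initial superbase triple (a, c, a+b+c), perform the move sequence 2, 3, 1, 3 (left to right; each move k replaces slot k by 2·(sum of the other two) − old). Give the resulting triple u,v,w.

start (5,-1,3) = (f(1,0),f(0,1),f(1,1))
replace slot 2: 2·(5+3) − (-1) = 17 → (5,17,3)
replace slot 3: 2·(5+17) − 3 = 41 → (5,17,41)
replace slot 1: 2·(17+41) − 5 = 111 → (111,17,41)
replace slot 3: 2·(111+17) − 41 = 215 → (111,17,215)

111,17,215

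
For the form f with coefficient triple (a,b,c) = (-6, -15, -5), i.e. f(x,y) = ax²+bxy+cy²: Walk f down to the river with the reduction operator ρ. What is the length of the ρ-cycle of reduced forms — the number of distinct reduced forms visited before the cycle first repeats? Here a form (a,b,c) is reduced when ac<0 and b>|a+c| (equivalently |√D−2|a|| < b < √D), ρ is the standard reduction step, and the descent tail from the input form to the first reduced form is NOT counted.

D = 105, ⌊√D⌋ = 10
descent: ρ → (-5,5,4)  [lands on river]
river: ρ → (4,3,-6)
river: ρ → (-6,9,1)
river: ρ → (1,9,-6)
river: ρ → (-6,3,4)
river: ρ → (4,5,-5)
ρ-cycle length = 6 (tail of 1 descent step not counted)

6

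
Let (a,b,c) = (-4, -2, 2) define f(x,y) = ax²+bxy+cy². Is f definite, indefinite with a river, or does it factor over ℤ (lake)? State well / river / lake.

D = b²−4ac = (-2)² − 4·(-4)·2 = 36
D = 6² is a perfect square ⇒ form factors over ℤ ⇒ lakes

lake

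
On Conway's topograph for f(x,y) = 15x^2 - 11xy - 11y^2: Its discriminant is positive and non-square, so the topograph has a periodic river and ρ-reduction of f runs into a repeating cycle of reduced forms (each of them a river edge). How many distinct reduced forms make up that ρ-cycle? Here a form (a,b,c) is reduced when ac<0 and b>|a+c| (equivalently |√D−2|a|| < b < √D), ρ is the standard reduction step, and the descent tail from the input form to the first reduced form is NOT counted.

D = 781, ⌊√D⌋ = 27
descent: ρ → (-11,11,15)  [lands on river]
river: ρ → (15,19,-7)
river: ρ → (-7,23,9)
river: ρ → (9,13,-17)
river: ρ → (-17,21,5)
river: ρ → (5,19,-21)
river: ρ → (-21,23,3)
river: ρ → (3,25,-13)
river: ρ → (-13,27,1)
river: ρ → (1,27,-13)
river: ρ → (-13,25,3)
river: ρ → (3,23,-21)
river: ρ → (-21,19,5)
river: ρ → (5,21,-17)
river: ρ → (-17,13,9)
river: ρ → (9,23,-7)
river: ρ → (-7,19,15)
river: ρ → (15,11,-11)
ρ-cycle length = 18 (tail of 1 descent step not counted)

18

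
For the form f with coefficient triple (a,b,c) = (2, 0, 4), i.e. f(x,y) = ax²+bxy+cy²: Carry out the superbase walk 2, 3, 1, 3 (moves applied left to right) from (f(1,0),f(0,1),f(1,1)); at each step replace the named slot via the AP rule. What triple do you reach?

start (2,4,6) = (f(1,0),f(0,1),f(1,1))
replace slot 2: 2·(2+6) − 4 = 12 → (2,12,6)
replace slot 3: 2·(2+12) − 6 = 22 → (2,12,22)
replace slot 1: 2·(12+22) − 2 = 66 → (66,12,22)
replace slot 3: 2·(66+12) − 22 = 134 → (66,12,134)

66,12,134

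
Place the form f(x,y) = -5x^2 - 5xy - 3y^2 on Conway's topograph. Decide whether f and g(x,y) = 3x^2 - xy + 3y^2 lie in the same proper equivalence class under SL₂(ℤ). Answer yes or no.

D₁ = -35, D₂ = -35
f is negative-definite; reduce −f:
−f: flip: (5,5,3)→(3,-5,5)
−f: translate: b→1 (≡-5 mod 6), so (3,-5,5)→(3,1,3)
−f: reduced (well bottom): (3,1,3) with a≤c, −a<b≤a
flip sign back: reduced form of f is (-3,-1,-3)
g: flip: (3,-1,3)→(3,1,3)
g: reduced (well bottom): (3,1,3) with a≤c, −a<b≤a
reduced forms (-3, -1, -3) vs (3, 1, 3) ⇒ inequivalent

no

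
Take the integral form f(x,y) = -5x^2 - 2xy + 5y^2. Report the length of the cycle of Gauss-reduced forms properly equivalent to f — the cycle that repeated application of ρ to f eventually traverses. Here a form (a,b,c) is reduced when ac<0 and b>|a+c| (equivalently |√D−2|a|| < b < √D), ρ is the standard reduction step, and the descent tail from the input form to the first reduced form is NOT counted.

D = 104, ⌊√D⌋ = 10
descent: ρ → (5,2,-5)  [lands on river]
river: ρ → (-5,8,2)
river: ρ → (2,8,-5)
river: ρ → (-5,2,5)
river: ρ → (5,8,-2)
river: ρ → (-2,8,5)
ρ-cycle length = 6 (tail of 1 descent step not counted)

6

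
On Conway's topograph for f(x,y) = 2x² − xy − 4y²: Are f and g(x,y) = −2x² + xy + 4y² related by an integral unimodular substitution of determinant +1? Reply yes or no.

D₁ = 33, D₂ = 33
river cycle of f (length 4): (2, 3, -3), (-3, 3, 2), (2, 5, -1), (-1, 5, 2)
river cycle of g (length 4): (-2, 5, 1), (1, 5, -2), (-2, 3, 3), (3, 3, -2)
cycles differ ⇒ inequivalent

no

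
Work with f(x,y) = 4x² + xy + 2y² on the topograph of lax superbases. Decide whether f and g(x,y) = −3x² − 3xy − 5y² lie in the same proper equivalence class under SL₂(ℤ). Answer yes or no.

D₁ = -31, D₂ = -51
discriminants differ ⇒ not SL₂(ℤ)-equivalent

no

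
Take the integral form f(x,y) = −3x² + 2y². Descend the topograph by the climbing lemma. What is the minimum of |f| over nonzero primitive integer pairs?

descent: ρ → (2,4,-1)  [lands on river]
river: ρ → (-1,4,2)
closes: descent 1, river 2
min |a| on river = 1

1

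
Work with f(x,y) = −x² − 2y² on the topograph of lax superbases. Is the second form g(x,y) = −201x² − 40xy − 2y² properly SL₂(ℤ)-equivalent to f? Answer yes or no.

D₁ = -8, D₂ = -8
f is negative-definite; reduce −f:
−f: reduced (well bottom): (1,0,2) with a≤c, −a<b≤a
flip sign back: reduced form of f is (-1,0,-2)
g is negative-definite; reduce −g:
−g: flip: (201,40,2)→(2,-40,201)
−g: translate: b→0 (≡-40 mod 4), so (2,-40,201)→(2,0,1)
−g: flip: (2,0,1)→(1,0,2)
−g: reduced (well bottom): (1,0,2) with a≤c, −a<b≤a
flip sign back: reduced form of g is (-1,0,-2)
reduced forms (-1, 0, -2) vs (-1, 0, -2) ⇒ equivalent

yes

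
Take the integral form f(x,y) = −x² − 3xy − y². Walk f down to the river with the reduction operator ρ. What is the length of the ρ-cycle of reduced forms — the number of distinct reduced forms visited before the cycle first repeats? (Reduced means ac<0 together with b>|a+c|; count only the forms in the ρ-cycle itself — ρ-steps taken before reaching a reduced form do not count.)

D = 5, ⌊√D⌋ = 2
descent: ρ → (-1,1,1)  [lands on river]
river: ρ → (1,1,-1)
ρ-cycle length = 2 (tail of 1 descent step not counted)

2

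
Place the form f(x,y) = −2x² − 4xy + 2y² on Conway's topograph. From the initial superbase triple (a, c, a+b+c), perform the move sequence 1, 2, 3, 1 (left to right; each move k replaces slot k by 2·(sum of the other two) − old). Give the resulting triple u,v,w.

start (-2,2,-4) = (f(1,0),f(0,1),f(1,1))
replace slot 1: 2·(2+(-4)) − (-2) = -2 → (-2,2,-4)
replace slot 2: 2·((-2)+(-4)) − 2 = -14 → (-2,-14,-4)
replace slot 3: 2·((-2)+(-14)) − (-4) = -28 → (-2,-14,-28)
replace slot 1: 2·((-14)+(-28)) − (-2) = -82 → (-82,-14,-28)

-82,-14,-28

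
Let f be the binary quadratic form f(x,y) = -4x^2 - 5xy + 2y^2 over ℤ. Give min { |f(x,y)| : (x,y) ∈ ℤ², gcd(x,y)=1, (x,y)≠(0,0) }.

descent: ρ → (2,5,-4)  [lands on river]
river: ρ → (-4,3,3)
river: ρ → (3,3,-4)
river: ρ → (-4,5,2)
river: ρ → (2,7,-1)
river: ρ → (-1,7,2)
closes: descent 1, river 6
min |a| on river = 1

1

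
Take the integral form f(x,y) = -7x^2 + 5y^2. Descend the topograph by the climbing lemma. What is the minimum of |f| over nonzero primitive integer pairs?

descent: ρ → (5,10,-2)  [lands on river]
river: ρ → (-2,10,5)
closes: descent 1, river 2
min |a| on river = 2

2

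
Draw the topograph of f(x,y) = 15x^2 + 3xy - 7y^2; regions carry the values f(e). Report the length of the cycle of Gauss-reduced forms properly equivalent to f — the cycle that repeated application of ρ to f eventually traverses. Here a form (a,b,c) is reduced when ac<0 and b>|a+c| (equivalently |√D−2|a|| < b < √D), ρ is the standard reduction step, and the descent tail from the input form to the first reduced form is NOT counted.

D = 429, ⌊√D⌋ = 20
descent: ρ → (-7,11,11)  [lands on river]
river: ρ → (11,11,-7)
river: ρ → (-7,17,5)
river: ρ → (5,13,-13)
river: ρ → (-13,13,5)
river: ρ → (5,17,-7)
ρ-cycle length = 6 (tail of 1 descent step not counted)

6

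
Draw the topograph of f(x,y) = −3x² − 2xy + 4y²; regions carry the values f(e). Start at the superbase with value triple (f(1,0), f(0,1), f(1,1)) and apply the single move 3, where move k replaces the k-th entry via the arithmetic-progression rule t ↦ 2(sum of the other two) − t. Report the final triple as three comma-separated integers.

start (-3,4,-1) = (f(1,0),f(0,1),f(1,1))
replace slot 3: 2·((-3)+4) − (-1) = 3 → (-3,4,3)

-3,4,3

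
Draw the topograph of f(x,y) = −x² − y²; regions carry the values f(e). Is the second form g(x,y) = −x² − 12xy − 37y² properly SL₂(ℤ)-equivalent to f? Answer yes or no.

D₁ = -4, D₂ = -4
f is negative-definite; reduce −f:
−f: reduced (well bottom): (1,0,1) with a≤c, −a<b≤a
flip sign back: reduced form of f is (-1,0,-1)
g is negative-definite; reduce −g:
−g: translate: b→0 (≡12 mod 2), so (1,12,37)→(1,0,1)
−g: reduced (well bottom): (1,0,1) with a≤c, −a<b≤a
flip sign back: reduced form of g is (-1,0,-1)
reduced forms (-1, 0, -1) vs (-1, 0, -1) ⇒ equivalent

yes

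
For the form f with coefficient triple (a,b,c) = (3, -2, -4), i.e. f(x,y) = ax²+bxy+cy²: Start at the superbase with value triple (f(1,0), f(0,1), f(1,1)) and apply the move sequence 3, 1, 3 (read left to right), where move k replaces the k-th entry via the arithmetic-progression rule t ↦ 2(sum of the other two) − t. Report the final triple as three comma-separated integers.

start (3,-4,-3) = (f(1,0),f(0,1),f(1,1))
replace slot 3: 2·(3+(-4)) − (-3) = 1 → (3,-4,1)
replace slot 1: 2·((-4)+1) − 3 = -9 → (-9,-4,1)
replace slot 3: 2·((-9)+(-4)) − 1 = -27 → (-9,-4,-27)

-9,-4,-27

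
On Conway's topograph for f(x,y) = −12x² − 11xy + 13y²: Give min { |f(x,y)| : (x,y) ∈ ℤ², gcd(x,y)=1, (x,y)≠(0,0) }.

descent: ρ → (13,11,-12)  [lands on river]
river: ρ → (-12,13,12)
river: ρ → (12,11,-13)
river: ρ → (-13,15,10)
river: ρ → (10,25,-3)
river: ρ → (-3,23,18)
river: ρ → (18,13,-8)
river: ρ → (-8,19,12)
river: ρ → (12,5,-15)
river: ρ → (-15,25,2)
river: ρ → (2,27,-2)
river: ρ → (-2,25,15)
river: ρ → (15,5,-12)
river: ρ → (-12,19,8)
river: ρ → (8,13,-18)
river: ρ → (-18,23,3)
river: ρ → (3,25,-10)
river: ρ → (-10,15,13)
closes: descent 1, river 18
min |a| on river = 2

2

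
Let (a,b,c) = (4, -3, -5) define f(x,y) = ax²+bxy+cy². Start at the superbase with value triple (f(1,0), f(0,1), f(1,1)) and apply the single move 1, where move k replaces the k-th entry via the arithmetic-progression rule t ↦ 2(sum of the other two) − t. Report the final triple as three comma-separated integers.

start (4,-5,-4) = (f(1,0),f(0,1),f(1,1))
replace slot 1: 2·((-5)+(-4)) − 4 = -22 → (-22,-5,-4)

-22,-5,-4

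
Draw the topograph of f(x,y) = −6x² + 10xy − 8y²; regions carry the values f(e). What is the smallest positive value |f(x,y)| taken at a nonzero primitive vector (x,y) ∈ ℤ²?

translate: b→2 (≡-10 mod 12), so (6,-10,8)→(6,2,4)
flip: (6,2,4)→(4,-2,6)
reduced (well bottom): (4,-2,6) with a≤c, −a<b≤a
well minimum |f| = |-4| = 4 (negative-definite)

4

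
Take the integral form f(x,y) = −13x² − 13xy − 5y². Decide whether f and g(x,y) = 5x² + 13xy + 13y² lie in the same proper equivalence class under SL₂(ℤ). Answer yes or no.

D₁ = -91, D₂ = -91
f is negative-definite; reduce −f:
−f: flip: (13,13,5)→(5,-13,13)
−f: translate: b→-3 (≡-13 mod 10), so (5,-13,13)→(5,-3,5)
−f: flip: (5,-3,5)→(5,3,5)
−f: reduced (well bottom): (5,3,5) with a≤c, −a<b≤a
flip sign back: reduced form of f is (-5,-3,-5)
g: translate: b→3 (≡13 mod 10), so (5,13,13)→(5,3,5)
g: reduced (well bottom): (5,3,5) with a≤c, −a<b≤a
reduced forms (-5, -3, -5) vs (5, 3, 5) ⇒ inequivalent

no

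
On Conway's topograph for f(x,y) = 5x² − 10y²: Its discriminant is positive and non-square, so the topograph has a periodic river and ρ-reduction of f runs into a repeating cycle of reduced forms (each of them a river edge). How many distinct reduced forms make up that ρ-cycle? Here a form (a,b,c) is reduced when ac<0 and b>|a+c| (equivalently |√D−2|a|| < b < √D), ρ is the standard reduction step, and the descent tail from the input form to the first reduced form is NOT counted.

D = 200, ⌊√D⌋ = 14
descent: ρ → (-10,0,5)
descent: ρ → (5,10,-5)  [lands on river]
river: ρ → (-5,10,5)
ρ-cycle length = 2 (tail of 2 descent steps not counted)

2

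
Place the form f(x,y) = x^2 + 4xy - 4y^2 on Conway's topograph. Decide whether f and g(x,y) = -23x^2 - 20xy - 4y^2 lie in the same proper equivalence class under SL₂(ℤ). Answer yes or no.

D₁ = 32, D₂ = 32
river cycle of f (length 2): (-4, 4, 1), (1, 4, -4)
river cycle of g (length 2): (-4, 4, 1), (1, 4, -4)
cycles coincide ⇒ equivalent

yes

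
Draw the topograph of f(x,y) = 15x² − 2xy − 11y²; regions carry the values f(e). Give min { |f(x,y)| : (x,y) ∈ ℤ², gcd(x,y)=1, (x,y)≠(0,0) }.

descent: ρ → (-11,24,2)  [lands on river]
river: ρ → (2,24,-11)
river: ρ → (-11,20,6)
river: ρ → (6,16,-17)
river: ρ → (-17,18,5)
river: ρ → (5,22,-9)
river: ρ → (-9,14,13)
river: ρ → (13,12,-10)
river: ρ → (-10,8,15)
river: ρ → (15,22,-3)
river: ρ → (-3,20,22)
river: ρ → (22,24,-1)
river: ρ → (-1,24,22)
river: ρ → (22,20,-3)
river: ρ → (-3,22,15)
river: ρ → (15,8,-10)
river: ρ → (-10,12,13)
river: ρ → (13,14,-9)
river: ρ → (-9,22,5)
river: ρ → (5,18,-17)
river: ρ → (-17,16,6)
river: ρ → (6,20,-11)
closes: descent 1, river 22
min |a| on river = 1

1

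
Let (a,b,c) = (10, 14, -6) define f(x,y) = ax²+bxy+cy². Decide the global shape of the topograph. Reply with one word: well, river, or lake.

D = b²−4ac = 14² − 4·10·(-6) = 436
D > 0 non-square ⇒ indefinite ⇒ periodic river

river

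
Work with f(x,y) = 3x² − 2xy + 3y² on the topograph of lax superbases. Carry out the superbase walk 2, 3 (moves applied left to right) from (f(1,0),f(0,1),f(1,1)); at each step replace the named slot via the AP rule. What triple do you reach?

start (3,3,4) = (f(1,0),f(0,1),f(1,1))
replace slot 2: 2·(3+4) − 3 = 11 → (3,11,4)
replace slot 3: 2·(3+11) − 4 = 24 → (3,11,24)

3,11,24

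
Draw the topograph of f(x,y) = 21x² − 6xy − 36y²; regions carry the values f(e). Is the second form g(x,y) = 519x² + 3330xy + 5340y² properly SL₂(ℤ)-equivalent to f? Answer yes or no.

D₁ = 3060, D₂ = 3060
river cycle of f (length 14): (21, 36, -21), (-21, 48, 9), (9, 42, -36), (-36, 30, 15), (15, 30, -36), (-36, 42, 9), (9, 48, -21), (-21, 36, 21), (21, 48, -9), (-9, 42, 36), … (4 more)
river cycle of g (length 14): (21, 36, -21), (-21, 48, 9), (9, 42, -36), (-36, 30, 15), (15, 30, -36), (-36, 42, 9), (9, 48, -21), (-21, 36, 21), (21, 48, -9), (-9, 42, 36), … (4 more)
cycles coincide ⇒ equivalent

yes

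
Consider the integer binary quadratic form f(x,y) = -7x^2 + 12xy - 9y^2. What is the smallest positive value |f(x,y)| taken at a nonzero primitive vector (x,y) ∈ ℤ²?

translate: b→2 (≡-12 mod 14), so (7,-12,9)→(7,2,4)
flip: (7,2,4)→(4,-2,7)
reduced (well bottom): (4,-2,7) with a≤c, −a<b≤a
well minimum |f| = |-4| = 4 (negative-definite)

4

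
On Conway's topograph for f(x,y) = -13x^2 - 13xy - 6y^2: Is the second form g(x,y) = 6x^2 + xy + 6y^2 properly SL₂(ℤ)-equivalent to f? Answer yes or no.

D₁ = -143, D₂ = -143
f is negative-definite; reduce −f:
−f: flip: (13,13,6)→(6,-13,13)
−f: translate: b→-1 (≡-13 mod 12), so (6,-13,13)→(6,-1,6)
−f: flip: (6,-1,6)→(6,1,6)
−f: reduced (well bottom): (6,1,6) with a≤c, −a<b≤a
flip sign back: reduced form of f is (-6,-1,-6)
g: reduced (well bottom): (6,1,6) with a≤c, −a<b≤a
reduced forms (-6, -1, -6) vs (6, 1, 6) ⇒ inequivalent

no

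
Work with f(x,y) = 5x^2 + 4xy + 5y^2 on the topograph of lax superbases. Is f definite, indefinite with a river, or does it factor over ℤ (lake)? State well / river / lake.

D = b²−4ac = 4² − 4·5·5 = -84
D < 0 ⇒ definite ⇒ every region one sign ⇒ single well

well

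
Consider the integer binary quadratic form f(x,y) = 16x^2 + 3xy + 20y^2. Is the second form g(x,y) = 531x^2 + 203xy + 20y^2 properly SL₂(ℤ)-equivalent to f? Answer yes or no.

D₁ = -1271, D₂ = -1271
f: reduced (well bottom): (16,3,20) with a≤c, −a<b≤a
g: flip: (531,203,20)→(20,-203,531)
g: translate: b→-3 (≡-203 mod 40), so (20,-203,531)→(20,-3,16)
g: flip: (20,-3,16)→(16,3,20)
g: reduced (well bottom): (16,3,20) with a≤c, −a<b≤a
reduced forms (16, 3, 20) vs (16, 3, 20) ⇒ equivalent

yes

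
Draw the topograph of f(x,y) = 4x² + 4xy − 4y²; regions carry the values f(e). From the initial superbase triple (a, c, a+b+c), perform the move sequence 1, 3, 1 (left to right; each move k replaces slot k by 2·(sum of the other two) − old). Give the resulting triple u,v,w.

start (4,-4,4) = (f(1,0),f(0,1),f(1,1))
replace slot 1: 2·((-4)+4) − 4 = -4 → (-4,-4,4)
replace slot 3: 2·((-4)+(-4)) − 4 = -20 → (-4,-4,-20)
replace slot 1: 2·((-4)+(-20)) − (-4) = -44 → (-44,-4,-20)

-44,-4,-20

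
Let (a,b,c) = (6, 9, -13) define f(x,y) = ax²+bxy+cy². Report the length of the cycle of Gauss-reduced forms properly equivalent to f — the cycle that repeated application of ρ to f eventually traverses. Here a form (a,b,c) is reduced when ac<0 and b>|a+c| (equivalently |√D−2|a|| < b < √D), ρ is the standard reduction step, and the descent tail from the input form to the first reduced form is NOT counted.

D = 393, ⌊√D⌋ = 19
river: ρ → (-13,17,2)
river: ρ → (2,19,-4)
river: ρ → (-4,13,14)
river: ρ → (14,15,-3)
river: ρ → (-3,15,14)
river: ρ → (14,13,-4)
river: ρ → (-4,19,2)
river: ρ → (2,17,-13)
river: ρ → (-13,9,6)
river: ρ → (6,15,-7)
river: ρ → (-7,13,8)
river: ρ → (8,19,-1)
river: ρ → (-1,19,8)
river: ρ → (8,13,-7)
river: ρ → (-7,15,6)
river: ρ → (6,9,-13)
ρ-cycle length = 16 (tail of 0 descent steps not counted)

16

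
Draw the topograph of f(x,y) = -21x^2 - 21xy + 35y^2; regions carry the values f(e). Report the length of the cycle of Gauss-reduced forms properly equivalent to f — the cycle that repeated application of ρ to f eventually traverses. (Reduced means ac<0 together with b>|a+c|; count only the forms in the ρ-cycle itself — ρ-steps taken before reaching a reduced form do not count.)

D = 3381, ⌊√D⌋ = 58
descent: ρ → (35,21,-21)  [lands on river]
river: ρ → (-21,21,35)
river: ρ → (35,49,-7)
river: ρ → (-7,49,35)
ρ-cycle length = 4 (tail of 1 descent step not counted)

4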